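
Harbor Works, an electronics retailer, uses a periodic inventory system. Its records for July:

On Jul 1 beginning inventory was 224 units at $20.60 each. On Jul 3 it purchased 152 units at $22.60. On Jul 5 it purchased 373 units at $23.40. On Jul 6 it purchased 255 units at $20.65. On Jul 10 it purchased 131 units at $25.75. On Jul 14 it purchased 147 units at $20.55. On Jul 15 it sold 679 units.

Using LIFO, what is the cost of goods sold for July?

COGS = $15,076.25

Jul 15, 679 sold [LIFO — newest first]: 147 @ $20.55 + 131 @ $25.75 + 255 @ $20.65 + 146 @ $23.40 = $15,076.25
Ending inventory: 224 @ $20.60 + 152 @ $22.60 + 227 @ $23.40 = $13,361.40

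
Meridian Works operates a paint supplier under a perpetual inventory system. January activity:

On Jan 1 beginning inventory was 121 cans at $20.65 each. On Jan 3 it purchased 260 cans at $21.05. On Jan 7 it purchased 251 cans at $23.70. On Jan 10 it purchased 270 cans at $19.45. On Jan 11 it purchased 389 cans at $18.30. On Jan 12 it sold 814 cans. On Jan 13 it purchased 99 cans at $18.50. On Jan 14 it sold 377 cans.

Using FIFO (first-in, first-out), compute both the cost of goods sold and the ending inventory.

Jan 12, 814 sold [FIFO — oldest first]: 121 @ $20.65 + 260 @ $21.05 + 251 @ $23.70 + 182 @ $19.45 = $17,460.25
Jan 14, 377 sold [FIFO — oldest first]: 88 @ $19.45 + 289 @ $18.30 = $7,000.30
Total COGS = $17,460.25 + $7,000.30 = $24,460.55
Ending inventory: 100 @ $18.30 + 99 @ $18.50 = $3,661.50

COGS = $24,460.55; ending inventory = $3,661.50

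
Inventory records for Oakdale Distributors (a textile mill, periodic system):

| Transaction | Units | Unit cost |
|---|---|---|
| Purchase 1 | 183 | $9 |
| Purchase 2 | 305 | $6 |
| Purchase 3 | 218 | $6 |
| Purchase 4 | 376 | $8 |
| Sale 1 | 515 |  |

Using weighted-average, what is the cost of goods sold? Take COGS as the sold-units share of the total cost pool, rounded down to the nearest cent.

COGS = $3,709.23

Sale 1, sell 515: 515/1082 × $7,793.00 → $3,709.23
Ending inventory (cost pool remaining) = $4,083.77
Check: goods available $7,793.00 = COGS $3,709.23 + ending $4,083.77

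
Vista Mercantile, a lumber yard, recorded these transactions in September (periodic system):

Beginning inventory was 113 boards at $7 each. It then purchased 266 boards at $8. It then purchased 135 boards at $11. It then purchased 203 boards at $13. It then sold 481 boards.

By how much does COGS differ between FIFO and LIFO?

FIFO COGS: 113 @ $7 + 266 @ $8 + 102 @ $11 = $4,041
LIFO COGS: 203 @ $13 + 135 @ $11 + 143 @ $8 = $5,268
Difference = |$4,041 − $5,268| = $1,227

$1,227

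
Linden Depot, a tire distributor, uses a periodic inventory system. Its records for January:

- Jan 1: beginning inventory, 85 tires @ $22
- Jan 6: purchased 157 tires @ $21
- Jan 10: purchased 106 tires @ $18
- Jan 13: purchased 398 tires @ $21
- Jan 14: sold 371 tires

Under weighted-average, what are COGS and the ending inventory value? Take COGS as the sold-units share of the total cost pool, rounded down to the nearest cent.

COGS = $7,675.12; ending inventory = $7,757.88

Jan 14, sell 371: 371/746 × $15,433.00 → $7,675.12
Ending inventory (cost pool remaining) = $7,757.88
Check: goods available $15,433.00 = COGS $7,675.12 + ending $7,757.88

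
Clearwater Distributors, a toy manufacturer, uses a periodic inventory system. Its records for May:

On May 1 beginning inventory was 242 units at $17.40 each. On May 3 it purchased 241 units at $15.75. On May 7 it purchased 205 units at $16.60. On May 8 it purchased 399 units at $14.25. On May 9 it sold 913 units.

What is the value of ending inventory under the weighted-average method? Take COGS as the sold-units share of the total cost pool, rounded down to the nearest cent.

May 9, sell 913: 913/1087 × $17,095.30 → $14,358.79
Ending inventory (cost pool remaining) = $2,736.51

Ending inventory = $2,736.51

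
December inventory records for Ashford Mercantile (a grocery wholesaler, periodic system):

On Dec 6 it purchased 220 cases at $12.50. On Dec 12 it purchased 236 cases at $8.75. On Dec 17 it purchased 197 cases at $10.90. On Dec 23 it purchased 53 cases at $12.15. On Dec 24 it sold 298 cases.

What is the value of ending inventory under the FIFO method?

Ending inventory = $4,173.75

Dec 24, 298 sold [FIFO — oldest first]: 220 @ $12.50 + 78 @ $8.75 = $3,432.50
Ending inventory: 158 @ $8.75 + 197 @ $10.90 + 53 @ $12.15 = $4,173.75
Check: goods available $7,606.25 = COGS $3,432.50 + ending $4,173.75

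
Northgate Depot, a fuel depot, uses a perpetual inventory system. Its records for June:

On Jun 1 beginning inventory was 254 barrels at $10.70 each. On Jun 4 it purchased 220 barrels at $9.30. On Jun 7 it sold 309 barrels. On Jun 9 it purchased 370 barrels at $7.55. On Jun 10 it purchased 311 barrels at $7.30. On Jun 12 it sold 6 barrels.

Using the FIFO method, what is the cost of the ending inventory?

Ending inventory = $6,542.50

Jun 7, 309 sold [FIFO — oldest first]: 254 @ $10.70 + 55 @ $9.30 = $3,229.30
Jun 12, 6 sold [FIFO — oldest first]: 6 @ $9.30 = $55.80
Total COGS = $3,229.30 + $55.80 = $3,285.10
Ending inventory: 159 @ $9.30 + 370 @ $7.55 + 311 @ $7.30 = $6,542.50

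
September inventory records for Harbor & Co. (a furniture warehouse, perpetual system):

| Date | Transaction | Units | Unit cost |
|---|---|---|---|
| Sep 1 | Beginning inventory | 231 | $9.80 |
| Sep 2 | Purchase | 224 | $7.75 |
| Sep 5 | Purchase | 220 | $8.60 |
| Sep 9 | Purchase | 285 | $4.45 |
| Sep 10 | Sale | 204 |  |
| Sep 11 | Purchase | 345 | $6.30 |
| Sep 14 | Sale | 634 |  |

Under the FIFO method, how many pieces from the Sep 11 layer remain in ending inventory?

Sep 10, 204 sold [FIFO — oldest first]: 204 @ $9.80 = $1,999.20
Sep 14, 634 sold [FIFO — oldest first]: 27 @ $9.80 + 224 @ $7.75 + 220 @ $8.60 + 163 @ $4.45 = $4,617.95
Total COGS = $1,999.20 + $4,617.95 = $6,617.15
Ending inventory: 122 @ $4.45 + 345 @ $6.30 = $2,716.40

345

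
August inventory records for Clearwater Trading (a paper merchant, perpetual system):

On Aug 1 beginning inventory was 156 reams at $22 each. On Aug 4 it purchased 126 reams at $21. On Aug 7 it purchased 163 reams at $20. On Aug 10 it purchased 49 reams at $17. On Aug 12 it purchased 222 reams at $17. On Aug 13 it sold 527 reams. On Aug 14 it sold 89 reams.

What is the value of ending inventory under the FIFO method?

Ending inventory = $1,700

Aug 13, 527 sold [FIFO — oldest first]: 156 @ $22 + 126 @ $21 + 163 @ $20 + 49 @ $17 + 33 @ $17 = $10,732
Aug 14, 89 sold [FIFO — oldest first]: 89 @ $17 = $1,513
Total COGS = $10,732 + $1,513 = $12,245
Ending inventory: 100 @ $17 = $1,700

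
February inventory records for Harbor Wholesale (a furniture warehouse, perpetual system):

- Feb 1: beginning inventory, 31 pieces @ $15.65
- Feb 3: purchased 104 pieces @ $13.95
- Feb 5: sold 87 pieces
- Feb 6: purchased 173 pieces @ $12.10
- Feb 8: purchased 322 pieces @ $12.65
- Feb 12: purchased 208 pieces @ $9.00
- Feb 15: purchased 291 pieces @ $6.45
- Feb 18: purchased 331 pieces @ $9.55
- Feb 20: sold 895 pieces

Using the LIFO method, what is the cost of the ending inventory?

Feb 5, 87 sold [LIFO — newest first]: 87 @ $13.95 = $1,213.65
Feb 20, 895 sold [LIFO — newest first]: 331 @ $9.55 + 291 @ $6.45 + 208 @ $9.00 + 65 @ $12.65 = $7,732.25
Total COGS = $1,213.65 + $7,732.25 = $8,945.90
Ending inventory: 31 @ $15.65 + 17 @ $13.95 + 173 @ $12.10 + 257 @ $12.65 = $6,066.65
Check: goods available $15,012.55 = COGS $8,945.90 + ending $6,066.65

Ending inventory = $6,066.65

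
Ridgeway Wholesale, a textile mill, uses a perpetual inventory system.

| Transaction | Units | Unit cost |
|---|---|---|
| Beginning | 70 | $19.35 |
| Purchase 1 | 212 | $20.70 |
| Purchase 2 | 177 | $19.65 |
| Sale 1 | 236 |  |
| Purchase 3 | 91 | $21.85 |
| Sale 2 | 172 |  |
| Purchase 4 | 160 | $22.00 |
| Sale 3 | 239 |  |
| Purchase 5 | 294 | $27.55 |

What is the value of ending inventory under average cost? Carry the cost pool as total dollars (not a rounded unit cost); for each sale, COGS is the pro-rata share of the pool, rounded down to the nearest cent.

Ending inventory = $9,444.22

After Beginning: 70 on hand, pool $1,354.50 (≈ $19.3500 each)
After Purchase 1: 282 on hand, pool $5,742.90 (≈ $20.3649 each)
After Purchase 2: 459 on hand, pool $9,220.95 (≈ $20.0892 each)
Sale 1, sell 236: 236/459 × $9,220.95 → $4,741.05
After Purchase 3: 314 on hand, pool $6,468.25 (≈ $20.5995 each)
Sale 2, sell 172: 172/314 × $6,468.25 → $3,543.11
After Purchase 4: 302 on hand, pool $6,445.14 (≈ $21.3415 each)
Sale 3, sell 239: 239/302 × $6,445.14 → $5,100.62
After Purchase 5: 357 on hand, pool $9,444.22 (≈ $26.4544 each)
Total COGS = $4,741.05 + $3,543.11 + $5,100.62 = $13,384.78
Ending inventory (cost pool remaining) = $9,444.22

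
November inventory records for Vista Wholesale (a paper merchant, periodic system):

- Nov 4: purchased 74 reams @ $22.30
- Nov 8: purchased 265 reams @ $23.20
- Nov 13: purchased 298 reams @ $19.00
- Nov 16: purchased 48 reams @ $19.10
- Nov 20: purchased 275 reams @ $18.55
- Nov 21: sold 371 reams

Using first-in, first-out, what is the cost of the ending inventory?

Ending inventory = $11,072.05

Nov 21, 371 sold [FIFO — oldest first]: 74 @ $22.30 + 265 @ $23.20 + 32 @ $19.00 = $8,406.20
Ending inventory: 266 @ $19.00 + 48 @ $19.10 + 275 @ $18.55 = $11,072.05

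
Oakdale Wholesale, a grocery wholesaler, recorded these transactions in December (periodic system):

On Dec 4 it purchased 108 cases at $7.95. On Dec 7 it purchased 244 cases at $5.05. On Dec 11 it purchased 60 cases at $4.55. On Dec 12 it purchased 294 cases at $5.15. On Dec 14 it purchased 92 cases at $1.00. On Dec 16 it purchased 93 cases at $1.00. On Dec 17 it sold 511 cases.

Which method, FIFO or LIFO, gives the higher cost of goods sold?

FIFO COGS: 108 @ $7.95 + 244 @ $5.05 + 60 @ $4.55 + 99 @ $5.15 = $2,873.65
LIFO COGS: 93 @ $1.00 + 92 @ $1.00 + 294 @ $5.15 + 32 @ $4.55 = $1,844.70

FIFO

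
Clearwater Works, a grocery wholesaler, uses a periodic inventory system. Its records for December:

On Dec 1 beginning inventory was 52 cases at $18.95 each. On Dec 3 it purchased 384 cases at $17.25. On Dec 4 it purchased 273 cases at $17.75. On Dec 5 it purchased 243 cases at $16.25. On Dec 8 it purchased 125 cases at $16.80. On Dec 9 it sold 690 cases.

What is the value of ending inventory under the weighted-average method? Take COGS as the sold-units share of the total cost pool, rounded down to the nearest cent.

Dec 9, sell 690: 690/1077 × $18,503.90 → $11,854.86
Ending inventory (cost pool remaining) = $6,649.04

Ending inventory = $6,649.04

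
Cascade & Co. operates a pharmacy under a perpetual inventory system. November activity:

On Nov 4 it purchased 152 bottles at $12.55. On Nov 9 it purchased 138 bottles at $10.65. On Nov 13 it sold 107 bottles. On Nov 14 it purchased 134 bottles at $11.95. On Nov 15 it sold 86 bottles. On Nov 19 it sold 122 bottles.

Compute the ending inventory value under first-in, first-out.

Ending inventory = $1,302.55

Nov 13, 107 sold [FIFO — oldest first]: 107 @ $12.55 = $1,342.85
Nov 15, 86 sold [FIFO — oldest first]: 45 @ $12.55 + 41 @ $10.65 = $1,001.40
Nov 19, 122 sold [FIFO — oldest first]: 97 @ $10.65 + 25 @ $11.95 = $1,331.80
Total COGS = $1,342.85 + $1,001.40 + $1,331.80 = $3,676.05
Ending inventory: 109 @ $11.95 = $1,302.55
Check: goods available $4,978.60 = COGS $3,676.05 + ending $1,302.55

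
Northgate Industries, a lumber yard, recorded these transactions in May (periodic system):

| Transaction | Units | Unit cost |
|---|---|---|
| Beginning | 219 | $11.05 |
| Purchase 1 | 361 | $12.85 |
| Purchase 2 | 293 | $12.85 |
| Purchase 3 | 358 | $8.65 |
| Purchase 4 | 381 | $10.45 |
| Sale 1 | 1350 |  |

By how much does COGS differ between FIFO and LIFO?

$234.60

FIFO COGS: 219 @ $11.05 + 361 @ $12.85 + 293 @ $12.85 + 358 @ $8.65 + 119 @ $10.45 = $15,164.10
LIFO COGS: 381 @ $10.45 + 358 @ $8.65 + 293 @ $12.85 + 318 @ $12.85 = $14,929.50
Difference = |$15,164.10 − $14,929.50| = $234.60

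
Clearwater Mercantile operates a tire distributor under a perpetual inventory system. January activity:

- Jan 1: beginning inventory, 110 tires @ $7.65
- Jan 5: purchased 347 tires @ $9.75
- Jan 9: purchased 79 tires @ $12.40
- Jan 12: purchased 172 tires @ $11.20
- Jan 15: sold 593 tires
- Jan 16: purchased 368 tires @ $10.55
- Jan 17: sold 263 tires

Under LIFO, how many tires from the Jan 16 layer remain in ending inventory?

105

Jan 15, 593 sold [LIFO — newest first]: 172 @ $11.20 + 79 @ $12.40 + 342 @ $9.75 = $6,240.50
Jan 17, 263 sold [LIFO — newest first]: 263 @ $10.55 = $2,774.65
Total COGS = $6,240.50 + $2,774.65 = $9,015.15
Ending inventory: 110 @ $7.65 + 5 @ $9.75 + 105 @ $10.55 = $1,998.00
Check: goods available $11,013.15 = COGS $9,015.15 + ending $1,998.00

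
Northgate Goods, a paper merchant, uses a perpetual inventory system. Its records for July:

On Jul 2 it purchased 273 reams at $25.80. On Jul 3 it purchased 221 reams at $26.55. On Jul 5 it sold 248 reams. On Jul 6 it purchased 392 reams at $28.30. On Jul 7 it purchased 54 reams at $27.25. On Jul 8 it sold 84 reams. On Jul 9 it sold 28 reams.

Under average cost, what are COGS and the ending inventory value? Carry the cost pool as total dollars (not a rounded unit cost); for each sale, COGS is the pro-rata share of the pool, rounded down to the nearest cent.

After Jul 2: 273 on hand, pool $7,043.40 (≈ $25.8000 each)
After Jul 3: 494 on hand, pool $12,910.95 (≈ $26.1355 each)
Jul 5, sell 248: 248/494 × $12,910.95 → $6,481.61
After Jul 6: 638 on hand, pool $17,522.94 (≈ $27.4654 each)
After Jul 7: 692 on hand, pool $18,994.44 (≈ $27.4486 each)
Jul 8, sell 84: 84/692 × $18,994.44 → $2,305.68
Jul 9, sell 28: 28/608 × $16,688.76 → $768.56
Total COGS = $6,481.61 + $2,305.68 + $768.56 = $9,555.85
Ending inventory (cost pool remaining) = $15,920.20

COGS = $9,555.85; ending inventory = $15,920.20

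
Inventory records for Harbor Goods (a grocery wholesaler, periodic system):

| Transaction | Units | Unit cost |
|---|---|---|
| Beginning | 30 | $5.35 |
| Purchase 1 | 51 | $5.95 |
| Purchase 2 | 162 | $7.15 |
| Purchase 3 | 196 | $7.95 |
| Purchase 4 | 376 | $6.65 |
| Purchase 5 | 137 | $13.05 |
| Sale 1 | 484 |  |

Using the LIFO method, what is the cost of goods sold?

COGS = $4,095.40

Sale 1 (484) [LIFO — newest first]: 137 @ $13.05 + 347 @ $6.65 = $4,095.40
Ending inventory: 30 @ $5.35 + 51 @ $5.95 + 162 @ $7.15 + 196 @ $7.95 + 29 @ $6.65 = $3,373.30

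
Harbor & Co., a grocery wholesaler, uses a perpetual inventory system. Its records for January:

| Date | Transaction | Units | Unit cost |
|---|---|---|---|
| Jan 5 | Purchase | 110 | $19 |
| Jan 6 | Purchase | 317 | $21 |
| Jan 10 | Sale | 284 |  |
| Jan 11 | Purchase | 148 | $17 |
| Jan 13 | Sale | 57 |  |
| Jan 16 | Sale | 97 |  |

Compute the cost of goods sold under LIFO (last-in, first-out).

COGS = $8,606

Jan 10, 284 sold [LIFO — newest first]: 284 @ $21 = $5,964
Jan 13, 57 sold [LIFO — newest first]: 57 @ $17 = $969
Jan 16, 97 sold [LIFO — newest first]: 91 @ $17 + 6 @ $21 = $1,673
Total COGS = $5,964 + $969 + $1,673 = $8,606
Ending inventory: 110 @ $19 + 27 @ $21 = $2,657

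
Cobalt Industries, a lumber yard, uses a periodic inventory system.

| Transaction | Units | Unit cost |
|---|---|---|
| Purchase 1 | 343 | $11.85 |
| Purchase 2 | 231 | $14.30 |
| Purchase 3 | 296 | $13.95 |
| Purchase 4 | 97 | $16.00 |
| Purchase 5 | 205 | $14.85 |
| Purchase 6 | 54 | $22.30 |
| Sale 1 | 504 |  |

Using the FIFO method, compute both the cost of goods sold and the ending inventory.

COGS = $6,366.85; ending inventory = $10,930.65

Sale 1 (504) [FIFO — oldest first]: 343 @ $11.85 + 161 @ $14.30 = $6,366.85
Ending inventory: 70 @ $14.30 + 296 @ $13.95 + 97 @ $16.00 + 205 @ $14.85 + 54 @ $22.30 = $10,930.65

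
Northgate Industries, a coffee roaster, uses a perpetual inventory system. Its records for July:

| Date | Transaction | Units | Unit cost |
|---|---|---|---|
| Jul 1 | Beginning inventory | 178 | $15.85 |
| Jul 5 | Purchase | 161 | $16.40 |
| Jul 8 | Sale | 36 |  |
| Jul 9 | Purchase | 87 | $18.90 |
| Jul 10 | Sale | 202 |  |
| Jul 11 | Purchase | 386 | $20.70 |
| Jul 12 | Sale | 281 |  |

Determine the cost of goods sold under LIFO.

COGS = $9,937.40

Jul 8, 36 sold [LIFO — newest first]: 36 @ $16.40 = $590.40
Jul 10, 202 sold [LIFO — newest first]: 87 @ $18.90 + 115 @ $16.40 = $3,530.30
Jul 12, 281 sold [LIFO — newest first]: 281 @ $20.70 = $5,816.70
Total COGS = $590.40 + $3,530.30 + $5,816.70 = $9,937.40
Ending inventory: 178 @ $15.85 + 10 @ $16.40 + 105 @ $20.70 = $5,158.80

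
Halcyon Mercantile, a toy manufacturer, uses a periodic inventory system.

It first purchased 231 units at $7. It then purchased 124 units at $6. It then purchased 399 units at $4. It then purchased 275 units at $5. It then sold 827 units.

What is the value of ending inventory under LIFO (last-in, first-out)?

Sale 1 (827) [LIFO — newest first]: 275 @ $5 + 399 @ $4 + 124 @ $6 + 29 @ $7 = $3,918
Ending inventory: 202 @ $7 = $1,414

Ending inventory = $1,414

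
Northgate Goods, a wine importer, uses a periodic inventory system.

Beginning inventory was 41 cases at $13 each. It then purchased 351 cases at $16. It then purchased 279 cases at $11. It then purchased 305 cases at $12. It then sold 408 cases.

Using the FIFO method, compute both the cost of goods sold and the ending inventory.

Sale 1 (408) [FIFO — oldest first]: 41 @ $13 + 351 @ $16 + 16 @ $11 = $6,325
Ending inventory: 263 @ $11 + 305 @ $12 = $6,553

COGS = $6,325; ending inventory = $6,553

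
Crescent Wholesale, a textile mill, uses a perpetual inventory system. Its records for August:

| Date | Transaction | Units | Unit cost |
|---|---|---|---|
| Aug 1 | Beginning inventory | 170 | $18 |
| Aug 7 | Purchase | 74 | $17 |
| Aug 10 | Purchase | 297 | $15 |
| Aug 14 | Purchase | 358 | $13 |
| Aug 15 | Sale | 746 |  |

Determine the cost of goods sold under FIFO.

Aug 15, 746 sold [FIFO — oldest first]: 170 @ $18 + 74 @ $17 + 297 @ $15 + 205 @ $13 = $11,438
Ending inventory: 153 @ $13 = $1,989

COGS = $11,438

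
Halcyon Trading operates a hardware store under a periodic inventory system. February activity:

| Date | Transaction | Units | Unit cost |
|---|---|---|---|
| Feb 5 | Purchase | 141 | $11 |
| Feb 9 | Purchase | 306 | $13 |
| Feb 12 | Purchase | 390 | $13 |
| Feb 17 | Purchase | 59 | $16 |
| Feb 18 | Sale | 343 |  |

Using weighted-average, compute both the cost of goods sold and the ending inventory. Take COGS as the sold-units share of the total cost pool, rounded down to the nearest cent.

COGS = $4,418.80; ending inventory = $7,124.20

Feb 18, sell 343: 343/896 × $11,543.00 → $4,418.80
Ending inventory (cost pool remaining) = $7,124.20
Check: goods available $11,543.00 = COGS $4,418.80 + ending $7,124.20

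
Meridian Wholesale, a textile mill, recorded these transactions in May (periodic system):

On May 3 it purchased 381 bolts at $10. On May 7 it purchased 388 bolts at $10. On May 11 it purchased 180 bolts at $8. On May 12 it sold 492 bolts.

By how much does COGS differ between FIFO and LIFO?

FIFO COGS: 381 @ $10 + 111 @ $10 = $4,920
LIFO COGS: 180 @ $8 + 312 @ $10 = $4,560
Difference = |$4,920 − $4,560| = $360

$360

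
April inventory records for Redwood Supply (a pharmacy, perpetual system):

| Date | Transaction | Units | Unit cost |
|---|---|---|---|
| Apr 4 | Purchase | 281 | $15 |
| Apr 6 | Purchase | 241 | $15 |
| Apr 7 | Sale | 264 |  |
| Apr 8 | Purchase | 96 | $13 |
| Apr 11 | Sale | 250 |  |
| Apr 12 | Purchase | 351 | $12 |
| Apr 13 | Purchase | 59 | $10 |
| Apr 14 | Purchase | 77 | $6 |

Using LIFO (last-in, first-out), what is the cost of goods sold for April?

COGS = $7,518

Apr 7, 264 sold [LIFO — newest first]: 241 @ $15 + 23 @ $15 = $3,960
Apr 11, 250 sold [LIFO — newest first]: 96 @ $13 + 154 @ $15 = $3,558
Total COGS = $3,960 + $3,558 = $7,518
Ending inventory: 104 @ $15 + 351 @ $12 + 59 @ $10 + 77 @ $6 = $6,824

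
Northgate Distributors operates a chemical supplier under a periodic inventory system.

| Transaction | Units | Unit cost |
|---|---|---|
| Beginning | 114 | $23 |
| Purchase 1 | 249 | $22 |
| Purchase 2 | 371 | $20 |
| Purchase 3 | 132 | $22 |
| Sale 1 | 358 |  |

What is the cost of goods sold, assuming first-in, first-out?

Sale 1 (358) [FIFO — oldest first]: 114 @ $23 + 244 @ $22 = $7,990
Ending inventory: 5 @ $22 + 371 @ $20 + 132 @ $22 = $10,434
Check: goods available $18,424 = COGS $7,990 + ending $10,434

COGS = $7,990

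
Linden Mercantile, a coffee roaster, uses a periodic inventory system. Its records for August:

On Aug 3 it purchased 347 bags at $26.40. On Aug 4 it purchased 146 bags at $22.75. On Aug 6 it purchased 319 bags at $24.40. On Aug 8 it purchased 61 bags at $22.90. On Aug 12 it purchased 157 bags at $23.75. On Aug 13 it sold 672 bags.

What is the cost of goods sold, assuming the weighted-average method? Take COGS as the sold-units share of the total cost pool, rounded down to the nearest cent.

COGS = $16,566.13

Aug 13, sell 672: 672/1030 × $25,391.55 → $16,566.13
Ending inventory (cost pool remaining) = $8,825.42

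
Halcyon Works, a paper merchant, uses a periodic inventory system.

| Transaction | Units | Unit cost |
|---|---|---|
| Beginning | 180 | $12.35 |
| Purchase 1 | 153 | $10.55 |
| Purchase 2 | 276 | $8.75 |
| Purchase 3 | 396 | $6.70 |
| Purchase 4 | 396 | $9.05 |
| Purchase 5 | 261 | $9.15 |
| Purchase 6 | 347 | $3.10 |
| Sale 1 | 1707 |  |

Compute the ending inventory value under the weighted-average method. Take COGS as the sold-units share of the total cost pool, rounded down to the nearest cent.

Sale 1, sell 1707: 1707/2009 × $15,953.00 → $13,554.88
Ending inventory (cost pool remaining) = $2,398.12
Check: goods available $15,953.00 = COGS $13,554.88 + ending $2,398.12

Ending inventory = $2,398.12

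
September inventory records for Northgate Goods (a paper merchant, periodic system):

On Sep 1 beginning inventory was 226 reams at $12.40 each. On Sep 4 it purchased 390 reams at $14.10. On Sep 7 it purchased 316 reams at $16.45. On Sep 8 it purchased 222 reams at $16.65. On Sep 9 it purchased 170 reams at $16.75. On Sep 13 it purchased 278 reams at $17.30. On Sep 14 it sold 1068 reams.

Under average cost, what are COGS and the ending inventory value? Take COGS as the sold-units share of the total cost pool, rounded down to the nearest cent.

COGS = $16,568.53; ending inventory = $8,284.27

Sep 14, sell 1068: 1068/1602 × $24,852.80 → $16,568.53
Ending inventory (cost pool remaining) = $8,284.27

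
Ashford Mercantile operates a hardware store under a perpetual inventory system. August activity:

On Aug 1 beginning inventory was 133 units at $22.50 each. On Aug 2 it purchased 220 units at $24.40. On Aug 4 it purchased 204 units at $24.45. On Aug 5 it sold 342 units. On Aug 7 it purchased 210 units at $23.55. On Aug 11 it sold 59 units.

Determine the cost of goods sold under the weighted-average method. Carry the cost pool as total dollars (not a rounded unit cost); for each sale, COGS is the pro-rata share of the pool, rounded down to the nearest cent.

After Aug 1: 133 on hand, pool $2,992.50 (≈ $22.5000 each)
After Aug 2: 353 on hand, pool $8,360.50 (≈ $23.6841 each)
After Aug 4: 557 on hand, pool $13,348.30 (≈ $23.9646 each)
Aug 5, sell 342: 342/557 × $13,348.30 → $8,195.90
After Aug 7: 425 on hand, pool $10,097.90 (≈ $23.7598 each)
Aug 11, sell 59: 59/425 × $10,097.90 → $1,401.82
Total COGS = $8,195.90 + $1,401.82 = $9,597.72
Ending inventory (cost pool remaining) = $8,696.08
Check: goods available $18,293.80 = COGS $9,597.72 + ending $8,696.08

COGS = $9,597.72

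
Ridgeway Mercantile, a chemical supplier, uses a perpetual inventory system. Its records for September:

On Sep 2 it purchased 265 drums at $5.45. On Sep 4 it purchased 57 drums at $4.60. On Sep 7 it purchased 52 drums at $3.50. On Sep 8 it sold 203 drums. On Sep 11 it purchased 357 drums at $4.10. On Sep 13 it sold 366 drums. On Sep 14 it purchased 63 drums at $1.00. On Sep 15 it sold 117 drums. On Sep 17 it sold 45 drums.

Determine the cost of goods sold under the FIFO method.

Sep 8, 203 sold [FIFO — oldest first]: 203 @ $5.45 = $1,106.35
Sep 13, 366 sold [FIFO — oldest first]: 62 @ $5.45 + 57 @ $4.60 + 52 @ $3.50 + 195 @ $4.10 = $1,581.60
Sep 15, 117 sold [FIFO — oldest first]: 117 @ $4.10 = $479.70
Sep 17, 45 sold [FIFO — oldest first]: 45 @ $4.10 = $184.50
Total COGS = $1,106.35 + $1,581.60 + $479.70 + $184.50 = $3,352.15
Ending inventory: 63 @ $1.00 = $63.00
Check: goods available $3,415.15 = COGS $3,352.15 + ending $63.00

COGS = $3,352.15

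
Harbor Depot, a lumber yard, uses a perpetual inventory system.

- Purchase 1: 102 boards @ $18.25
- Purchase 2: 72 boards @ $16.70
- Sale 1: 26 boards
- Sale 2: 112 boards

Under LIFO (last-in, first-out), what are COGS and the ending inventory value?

COGS = $2,406.90; ending inventory = $657.00

Sale 1 (26) [LIFO — newest first]: 26 @ $16.70 = $434.20
Sale 2 (112) [LIFO — newest first]: 46 @ $16.70 + 66 @ $18.25 = $1,972.70
Total COGS = $434.20 + $1,972.70 = $2,406.90
Ending inventory: 36 @ $18.25 = $657.00
Check: goods available $3,063.90 = COGS $2,406.90 + ending $657.00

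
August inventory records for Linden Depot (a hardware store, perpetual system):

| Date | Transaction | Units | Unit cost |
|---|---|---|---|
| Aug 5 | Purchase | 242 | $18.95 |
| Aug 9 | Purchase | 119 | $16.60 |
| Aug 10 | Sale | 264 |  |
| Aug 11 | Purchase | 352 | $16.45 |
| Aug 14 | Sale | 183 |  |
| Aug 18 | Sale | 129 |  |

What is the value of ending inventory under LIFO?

Aug 10, 264 sold [LIFO — newest first]: 119 @ $16.60 + 145 @ $18.95 = $4,723.15
Aug 14, 183 sold [LIFO — newest first]: 183 @ $16.45 = $3,010.35
Aug 18, 129 sold [LIFO — newest first]: 129 @ $16.45 = $2,122.05
Total COGS = $4,723.15 + $3,010.35 + $2,122.05 = $9,855.55
Ending inventory: 97 @ $18.95 + 40 @ $16.45 = $2,496.15

Ending inventory = $2,496.15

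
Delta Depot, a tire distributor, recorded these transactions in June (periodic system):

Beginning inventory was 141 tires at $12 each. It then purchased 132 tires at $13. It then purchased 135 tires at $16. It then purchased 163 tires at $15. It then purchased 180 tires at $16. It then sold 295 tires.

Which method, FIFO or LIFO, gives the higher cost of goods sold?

LIFO

FIFO COGS: 141 @ $12 + 132 @ $13 + 22 @ $16 = $3,760
LIFO COGS: 180 @ $16 + 115 @ $15 = $4,605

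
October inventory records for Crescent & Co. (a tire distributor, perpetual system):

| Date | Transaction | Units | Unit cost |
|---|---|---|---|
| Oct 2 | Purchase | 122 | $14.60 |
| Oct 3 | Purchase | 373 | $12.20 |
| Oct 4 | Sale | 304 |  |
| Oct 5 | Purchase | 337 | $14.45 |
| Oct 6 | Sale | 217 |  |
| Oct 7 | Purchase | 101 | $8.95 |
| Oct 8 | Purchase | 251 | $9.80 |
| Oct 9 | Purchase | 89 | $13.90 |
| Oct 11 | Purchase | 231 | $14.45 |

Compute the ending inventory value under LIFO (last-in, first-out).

Ending inventory = $12,295.80

Oct 4, 304 sold [LIFO — newest first]: 304 @ $12.20 = $3,708.80
Oct 6, 217 sold [LIFO — newest first]: 217 @ $14.45 = $3,135.65
Total COGS = $3,708.80 + $3,135.65 = $6,844.45
Ending inventory: 122 @ $14.60 + 69 @ $12.20 + 120 @ $14.45 + 101 @ $8.95 + 251 @ $9.80 + 89 @ $13.90 + 231 @ $14.45 = $12,295.80
Check: goods available $19,140.25 = COGS $6,844.45 + ending $12,295.80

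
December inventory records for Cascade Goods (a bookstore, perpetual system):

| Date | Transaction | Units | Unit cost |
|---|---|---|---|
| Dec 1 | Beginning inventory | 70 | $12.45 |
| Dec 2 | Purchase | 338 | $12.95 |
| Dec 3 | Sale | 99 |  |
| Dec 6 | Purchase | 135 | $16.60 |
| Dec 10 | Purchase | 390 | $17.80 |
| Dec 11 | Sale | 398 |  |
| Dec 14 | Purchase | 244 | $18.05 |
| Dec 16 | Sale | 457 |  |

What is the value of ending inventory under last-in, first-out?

Dec 3, 99 sold [LIFO — newest first]: 99 @ $12.95 = $1,282.05
Dec 11, 398 sold [LIFO — newest first]: 390 @ $17.80 + 8 @ $16.60 = $7,074.80
Dec 16, 457 sold [LIFO — newest first]: 244 @ $18.05 + 127 @ $16.60 + 86 @ $12.95 = $7,626.10
Total COGS = $1,282.05 + $7,074.80 + $7,626.10 = $15,982.95
Ending inventory: 70 @ $12.45 + 153 @ $12.95 = $2,852.85
Check: goods available $18,835.80 = COGS $15,982.95 + ending $2,852.85

Ending inventory = $2,852.85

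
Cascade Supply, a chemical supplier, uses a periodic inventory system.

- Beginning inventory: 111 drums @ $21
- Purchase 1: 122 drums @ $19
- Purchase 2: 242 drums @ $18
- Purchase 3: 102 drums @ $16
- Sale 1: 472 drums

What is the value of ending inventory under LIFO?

Sale 1 (472) [LIFO — newest first]: 102 @ $16 + 242 @ $18 + 122 @ $19 + 6 @ $21 = $8,432
Ending inventory: 105 @ $21 = $2,205
Check: goods available $10,637 = COGS $8,432 + ending $2,205

Ending inventory = $2,205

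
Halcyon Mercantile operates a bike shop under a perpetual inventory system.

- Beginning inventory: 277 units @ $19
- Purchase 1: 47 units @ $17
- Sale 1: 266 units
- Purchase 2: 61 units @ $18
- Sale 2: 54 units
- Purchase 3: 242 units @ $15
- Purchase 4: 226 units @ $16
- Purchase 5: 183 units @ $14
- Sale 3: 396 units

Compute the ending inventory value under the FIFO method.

Ending inventory = $4,754

Sale 1 (266) [FIFO — oldest first]: 266 @ $19 = $5,054
Sale 2 (54) [FIFO — oldest first]: 11 @ $19 + 43 @ $17 = $940
Sale 3 (396) [FIFO — oldest first]: 4 @ $17 + 61 @ $18 + 242 @ $15 + 89 @ $16 = $6,220
Total COGS = $5,054 + $940 + $6,220 = $12,214
Ending inventory: 137 @ $16 + 183 @ $14 = $4,754
Check: goods available $16,968 = COGS $12,214 + ending $4,754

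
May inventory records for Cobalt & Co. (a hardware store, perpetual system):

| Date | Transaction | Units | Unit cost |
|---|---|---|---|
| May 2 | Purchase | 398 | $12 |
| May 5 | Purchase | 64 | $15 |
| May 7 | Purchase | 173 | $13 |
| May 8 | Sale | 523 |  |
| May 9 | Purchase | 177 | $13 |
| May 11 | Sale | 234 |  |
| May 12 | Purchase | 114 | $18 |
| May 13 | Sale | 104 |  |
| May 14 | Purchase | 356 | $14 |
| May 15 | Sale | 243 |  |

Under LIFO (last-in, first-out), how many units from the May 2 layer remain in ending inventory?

May 8, 523 sold [LIFO — newest first]: 173 @ $13 + 64 @ $15 + 286 @ $12 = $6,641
May 11, 234 sold [LIFO — newest first]: 177 @ $13 + 57 @ $12 = $2,985
May 13, 104 sold [LIFO — newest first]: 104 @ $18 = $1,872
May 15, 243 sold [LIFO — newest first]: 243 @ $14 = $3,402
Total COGS = $6,641 + $2,985 + $1,872 + $3,402 = $14,900
Ending inventory: 55 @ $12 + 10 @ $18 + 113 @ $14 = $2,422

55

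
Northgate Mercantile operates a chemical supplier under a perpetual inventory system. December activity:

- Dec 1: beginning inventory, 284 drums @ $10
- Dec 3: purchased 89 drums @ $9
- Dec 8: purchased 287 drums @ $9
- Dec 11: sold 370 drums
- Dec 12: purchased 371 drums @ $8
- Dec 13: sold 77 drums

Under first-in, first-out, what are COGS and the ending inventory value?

COGS = $4,307; ending inventory = $4,885

Dec 11, 370 sold [FIFO — oldest first]: 284 @ $10 + 86 @ $9 = $3,614
Dec 13, 77 sold [FIFO — oldest first]: 3 @ $9 + 74 @ $9 = $693
Total COGS = $3,614 + $693 = $4,307
Ending inventory: 213 @ $9 + 371 @ $8 = $4,885
Check: goods available $9,192 = COGS $4,307 + ending $4,885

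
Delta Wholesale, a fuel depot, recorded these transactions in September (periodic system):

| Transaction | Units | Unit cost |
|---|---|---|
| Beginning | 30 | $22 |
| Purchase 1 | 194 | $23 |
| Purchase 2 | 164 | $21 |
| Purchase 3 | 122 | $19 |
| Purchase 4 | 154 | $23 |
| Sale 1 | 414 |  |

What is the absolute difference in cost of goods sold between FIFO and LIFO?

$302

FIFO COGS: 30 @ $22 + 194 @ $23 + 164 @ $21 + 26 @ $19 = $9,060
LIFO COGS: 154 @ $23 + 122 @ $19 + 138 @ $21 = $8,758
Difference = |$9,060 − $8,758| = $302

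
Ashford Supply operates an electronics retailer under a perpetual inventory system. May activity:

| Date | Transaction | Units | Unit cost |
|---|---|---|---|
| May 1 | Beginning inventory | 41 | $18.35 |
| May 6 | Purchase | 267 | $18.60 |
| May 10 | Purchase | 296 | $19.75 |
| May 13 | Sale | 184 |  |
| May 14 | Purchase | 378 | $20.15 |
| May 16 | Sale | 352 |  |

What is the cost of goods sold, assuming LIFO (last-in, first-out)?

May 13, 184 sold [LIFO — newest first]: 184 @ $19.75 = $3,634.00
May 16, 352 sold [LIFO — newest first]: 352 @ $20.15 = $7,092.80
Total COGS = $3,634.00 + $7,092.80 = $10,726.80
Ending inventory: 41 @ $18.35 + 267 @ $18.60 + 112 @ $19.75 + 26 @ $20.15 = $8,454.45
Check: goods available $19,181.25 = COGS $10,726.80 + ending $8,454.45

COGS = $10,726.80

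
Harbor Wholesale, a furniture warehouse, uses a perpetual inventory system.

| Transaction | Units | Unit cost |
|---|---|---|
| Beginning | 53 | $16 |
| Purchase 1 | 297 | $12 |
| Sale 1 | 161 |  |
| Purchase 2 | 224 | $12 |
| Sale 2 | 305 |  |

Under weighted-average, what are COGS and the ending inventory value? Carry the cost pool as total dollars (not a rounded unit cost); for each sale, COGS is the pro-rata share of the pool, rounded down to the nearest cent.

After Beginning: 53 on hand, pool $848.00 (≈ $16.0000 each)
After Purchase 1: 350 on hand, pool $4,412.00 (≈ $12.6057 each)
Sale 1, sell 161: 161/350 × $4,412.00 → $2,029.52
After Purchase 2: 413 on hand, pool $5,070.48 (≈ $12.2772 each)
Sale 2, sell 305: 305/413 × $5,070.48 → $3,744.54
Total COGS = $2,029.52 + $3,744.54 = $5,774.06
Ending inventory (cost pool remaining) = $1,325.94

COGS = $5,774.06; ending inventory = $1,325.94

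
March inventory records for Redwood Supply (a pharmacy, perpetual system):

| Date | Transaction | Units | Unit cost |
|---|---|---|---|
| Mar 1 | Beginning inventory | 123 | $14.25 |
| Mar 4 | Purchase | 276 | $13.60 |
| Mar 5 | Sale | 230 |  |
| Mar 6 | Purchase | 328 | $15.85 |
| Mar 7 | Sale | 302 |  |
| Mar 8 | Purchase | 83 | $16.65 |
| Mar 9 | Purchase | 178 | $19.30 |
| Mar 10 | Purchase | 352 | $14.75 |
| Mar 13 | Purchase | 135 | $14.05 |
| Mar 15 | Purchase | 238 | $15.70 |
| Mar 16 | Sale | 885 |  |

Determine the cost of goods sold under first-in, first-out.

COGS = $21,796.35

Mar 5, 230 sold [FIFO — oldest first]: 123 @ $14.25 + 107 @ $13.60 = $3,207.95
Mar 7, 302 sold [FIFO — oldest first]: 169 @ $13.60 + 133 @ $15.85 = $4,406.45
Mar 16, 885 sold [FIFO — oldest first]: 195 @ $15.85 + 83 @ $16.65 + 178 @ $19.30 + 352 @ $14.75 + 77 @ $14.05 = $14,181.95
Total COGS = $3,207.95 + $4,406.45 + $14,181.95 = $21,796.35
Ending inventory: 58 @ $14.05 + 238 @ $15.70 = $4,551.50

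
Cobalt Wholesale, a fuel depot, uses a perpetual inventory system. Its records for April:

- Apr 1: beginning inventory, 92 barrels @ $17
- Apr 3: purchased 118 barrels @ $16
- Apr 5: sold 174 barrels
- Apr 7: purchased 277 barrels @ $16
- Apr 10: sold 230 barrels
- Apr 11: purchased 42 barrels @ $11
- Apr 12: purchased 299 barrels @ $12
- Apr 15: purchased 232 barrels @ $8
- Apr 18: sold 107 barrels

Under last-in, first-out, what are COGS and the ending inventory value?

COGS = $7,376; ending inventory = $6,414

Apr 5, 174 sold [LIFO — newest first]: 118 @ $16 + 56 @ $17 = $2,840
Apr 10, 230 sold [LIFO — newest first]: 230 @ $16 = $3,680
Apr 18, 107 sold [LIFO — newest first]: 107 @ $8 = $856
Total COGS = $2,840 + $3,680 + $856 = $7,376
Ending inventory: 36 @ $17 + 47 @ $16 + 42 @ $11 + 299 @ $12 + 125 @ $8 = $6,414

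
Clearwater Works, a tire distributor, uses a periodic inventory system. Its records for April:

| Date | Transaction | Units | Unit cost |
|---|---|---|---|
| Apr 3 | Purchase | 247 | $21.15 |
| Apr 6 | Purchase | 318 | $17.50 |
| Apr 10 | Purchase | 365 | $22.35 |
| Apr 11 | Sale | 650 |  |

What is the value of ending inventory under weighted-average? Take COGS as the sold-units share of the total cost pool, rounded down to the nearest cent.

Ending inventory = $5,704.42

Apr 11, sell 650: 650/930 × $18,946.80 → $13,242.38
Ending inventory (cost pool remaining) = $5,704.42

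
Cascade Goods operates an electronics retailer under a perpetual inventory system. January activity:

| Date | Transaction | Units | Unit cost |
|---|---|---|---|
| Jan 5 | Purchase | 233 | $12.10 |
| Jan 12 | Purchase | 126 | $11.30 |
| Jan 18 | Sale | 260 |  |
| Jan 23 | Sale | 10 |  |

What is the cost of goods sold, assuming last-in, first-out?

Jan 18, 260 sold [LIFO — newest first]: 126 @ $11.30 + 134 @ $12.10 = $3,045.20
Jan 23, 10 sold [LIFO — newest first]: 10 @ $12.10 = $121.00
Total COGS = $3,045.20 + $121.00 = $3,166.20
Ending inventory: 89 @ $12.10 = $1,076.90

COGS = $3,166.20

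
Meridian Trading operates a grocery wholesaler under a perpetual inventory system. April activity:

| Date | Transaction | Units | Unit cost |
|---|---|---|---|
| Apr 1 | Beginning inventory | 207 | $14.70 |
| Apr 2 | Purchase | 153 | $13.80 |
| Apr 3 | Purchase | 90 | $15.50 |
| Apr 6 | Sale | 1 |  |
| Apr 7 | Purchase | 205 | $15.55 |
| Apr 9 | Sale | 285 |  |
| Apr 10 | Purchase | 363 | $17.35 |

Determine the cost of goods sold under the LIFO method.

Apr 6, 1 sold [LIFO — newest first]: 1 @ $15.50 = $15.50
Apr 9, 285 sold [LIFO — newest first]: 205 @ $15.55 + 80 @ $15.50 = $4,427.75
Total COGS = $15.50 + $4,427.75 = $4,443.25
Ending inventory: 207 @ $14.70 + 153 @ $13.80 + 9 @ $15.50 + 363 @ $17.35 = $11,591.85

COGS = $4,443.25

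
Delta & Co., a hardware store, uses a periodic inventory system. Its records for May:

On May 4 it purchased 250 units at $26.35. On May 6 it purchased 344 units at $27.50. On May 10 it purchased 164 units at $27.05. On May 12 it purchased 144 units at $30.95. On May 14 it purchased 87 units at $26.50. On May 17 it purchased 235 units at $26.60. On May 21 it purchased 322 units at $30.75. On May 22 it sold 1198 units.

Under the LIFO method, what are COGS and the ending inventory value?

May 22, 1198 sold [LIFO — newest first]: 322 @ $30.75 + 235 @ $26.60 + 87 @ $26.50 + 144 @ $30.95 + 164 @ $27.05 + 246 @ $27.50 = $34,116.00
Ending inventory: 250 @ $26.35 + 98 @ $27.50 = $9,282.50
Check: goods available $43,398.50 = COGS $34,116.00 + ending $9,282.50

COGS = $34,116.00; ending inventory = $9,282.50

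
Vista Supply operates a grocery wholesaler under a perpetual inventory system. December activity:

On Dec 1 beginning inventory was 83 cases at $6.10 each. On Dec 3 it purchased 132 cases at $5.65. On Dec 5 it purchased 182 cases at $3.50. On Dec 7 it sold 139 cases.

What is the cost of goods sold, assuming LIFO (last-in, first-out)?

COGS = $486.50

Dec 7, 139 sold [LIFO — newest first]: 139 @ $3.50 = $486.50
Ending inventory: 83 @ $6.10 + 132 @ $5.65 + 43 @ $3.50 = $1,402.60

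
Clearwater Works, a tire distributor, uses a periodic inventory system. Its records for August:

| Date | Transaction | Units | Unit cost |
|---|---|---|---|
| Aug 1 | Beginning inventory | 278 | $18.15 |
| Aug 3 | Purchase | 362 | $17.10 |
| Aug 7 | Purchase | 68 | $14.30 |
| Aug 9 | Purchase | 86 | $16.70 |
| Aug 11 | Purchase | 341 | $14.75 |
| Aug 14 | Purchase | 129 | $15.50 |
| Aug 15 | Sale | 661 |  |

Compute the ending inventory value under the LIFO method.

Ending inventory = $10,603.20

Aug 15, 661 sold [LIFO — newest first]: 129 @ $15.50 + 341 @ $14.75 + 86 @ $16.70 + 68 @ $14.30 + 37 @ $17.10 = $10,070.55
Ending inventory: 278 @ $18.15 + 325 @ $17.10 = $10,603.20
Check: goods available $20,673.75 = COGS $10,070.55 + ending $10,603.20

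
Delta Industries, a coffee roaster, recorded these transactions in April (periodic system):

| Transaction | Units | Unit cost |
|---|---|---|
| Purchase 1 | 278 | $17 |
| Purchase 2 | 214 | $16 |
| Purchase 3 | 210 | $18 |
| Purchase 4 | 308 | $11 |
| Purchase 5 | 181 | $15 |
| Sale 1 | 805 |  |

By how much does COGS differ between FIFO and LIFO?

FIFO COGS: 278 @ $17 + 214 @ $16 + 210 @ $18 + 103 @ $11 = $13,063
LIFO COGS: 181 @ $15 + 308 @ $11 + 210 @ $18 + 106 @ $16 = $11,579
Difference = |$13,063 − $11,579| = $1,484

$1,484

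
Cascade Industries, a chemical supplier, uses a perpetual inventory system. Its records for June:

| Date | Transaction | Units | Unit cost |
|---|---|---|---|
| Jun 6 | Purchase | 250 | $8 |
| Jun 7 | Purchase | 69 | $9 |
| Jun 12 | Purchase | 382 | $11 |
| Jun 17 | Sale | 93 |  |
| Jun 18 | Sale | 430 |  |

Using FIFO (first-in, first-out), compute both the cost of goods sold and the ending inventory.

COGS = $4,865; ending inventory = $1,958

Jun 17, 93 sold [FIFO — oldest first]: 93 @ $8 = $744
Jun 18, 430 sold [FIFO — oldest first]: 157 @ $8 + 69 @ $9 + 204 @ $11 = $4,121
Total COGS = $744 + $4,121 = $4,865
Ending inventory: 178 @ $11 = $1,958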